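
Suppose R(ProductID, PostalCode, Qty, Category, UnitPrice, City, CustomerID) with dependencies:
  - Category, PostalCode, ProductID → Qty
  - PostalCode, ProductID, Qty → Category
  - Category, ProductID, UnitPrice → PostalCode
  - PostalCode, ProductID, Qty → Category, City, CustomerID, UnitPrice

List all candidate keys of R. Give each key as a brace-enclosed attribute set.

Attributes never on any right-hand side: {ProductID} — every candidate key must contain it.
{Category, PostalCode, ProductID}⁺ = {Category, City, CustomerID, PostalCode, ProductID, Qty, UnitPrice}, which is every attribute, so {Category, PostalCode, ProductID} is a candidate key.
{Category, ProductID, UnitPrice}⁺ = {Category, City, CustomerID, PostalCode, ProductID, Qty, UnitPrice}, which is every attribute, so {Category, ProductID, UnitPrice} is a candidate key.
{PostalCode, ProductID, Qty}⁺ = {Category, City, CustomerID, PostalCode, ProductID, Qty, UnitPrice}, which is every attribute, so {PostalCode, ProductID, Qty} is a candidate key.
These are minimal and exhaustive — every other superkey contains one of them.

{Category, PostalCode, ProductID}, {Category, ProductID, UnitPrice}, {PostalCode, ProductID, Qty}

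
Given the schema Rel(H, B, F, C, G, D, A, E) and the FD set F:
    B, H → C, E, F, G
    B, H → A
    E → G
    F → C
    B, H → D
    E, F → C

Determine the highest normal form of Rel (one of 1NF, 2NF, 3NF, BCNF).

Candidate key: {B, H}. Prime attributes: {B, H}.
E → G breaks BCNF: {E}⁺ = {E, G}, so {E} is not a superkey.
E → G has non-prime {G} on the right and a non-superkey on the left, so 3NF fails.
No non-prime attribute depends on a proper subset of any candidate key, so 2NF holds.

2NF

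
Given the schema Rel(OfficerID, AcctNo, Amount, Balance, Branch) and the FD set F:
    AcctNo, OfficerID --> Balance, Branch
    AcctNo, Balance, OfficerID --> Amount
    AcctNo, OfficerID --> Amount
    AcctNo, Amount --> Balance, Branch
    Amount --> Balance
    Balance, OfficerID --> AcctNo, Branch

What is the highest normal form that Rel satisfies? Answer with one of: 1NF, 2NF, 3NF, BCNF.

2NF

Candidate keys: {AcctNo, OfficerID}, {Amount, OfficerID}, {Balance, OfficerID}. Prime attributes: {AcctNo, Amount, Balance, OfficerID}.
AcctNo, Amount --> Balance, Branch breaks BCNF: {AcctNo, Amount}⁺ = {AcctNo, Amount, Balance, Branch}, so {AcctNo, Amount} is not a superkey.
AcctNo, Amount --> Balance, Branch determines the non-prime attribute {Branch} from a non-superkey — 3NF is violated.
No non-prime attribute depends on a proper subset of any candidate key, so 2NF holds.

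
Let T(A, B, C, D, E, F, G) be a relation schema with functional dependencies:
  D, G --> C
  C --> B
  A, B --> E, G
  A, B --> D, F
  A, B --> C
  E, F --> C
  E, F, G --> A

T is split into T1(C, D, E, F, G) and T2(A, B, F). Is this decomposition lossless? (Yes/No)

No

The shared attributes are {F} and {F}⁺ = {F}.
The closure covers neither T1 nor T2 entirely; the join is not lossless.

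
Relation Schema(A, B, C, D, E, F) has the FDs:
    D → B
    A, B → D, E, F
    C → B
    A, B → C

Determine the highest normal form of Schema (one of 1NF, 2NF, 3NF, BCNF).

3NF

Candidate keys: {A, B}, {A, C}, {A, D}. Prime attributes: {A, B, C, D}.
For D → B we have {D}⁺ = {B, D}; {D} is not a superkey, so BCNF fails.
But every attribute on its right side ({B}) is prime, and the same holds for every other non-superkey FD, so 3NF still holds.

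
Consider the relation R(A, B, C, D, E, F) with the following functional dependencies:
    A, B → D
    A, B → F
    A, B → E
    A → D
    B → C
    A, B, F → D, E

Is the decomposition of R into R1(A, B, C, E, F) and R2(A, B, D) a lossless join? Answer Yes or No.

The shared attributes are {A, B} and {A, B}⁺ = {A, B, C, D, E, F}.
R1 is contained in that closure, so R1 ∩ R2 → R1 holds and the join is lossless.

Yes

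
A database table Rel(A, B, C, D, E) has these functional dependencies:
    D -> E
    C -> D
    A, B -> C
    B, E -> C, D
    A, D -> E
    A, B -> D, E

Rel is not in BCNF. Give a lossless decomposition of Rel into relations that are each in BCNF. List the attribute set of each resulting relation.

{A, B, C}; {C, D}; {D, E}

Candidate key of the original relation: {A, B}.
{A, B, C, D, E}: {D} determines {D, E} here but is not a superkey — split on D -> E, giving {D, E} and {A, B, C, D}.
{D, E} has no BCNF violation.
{A, B, C, D}: {C} determines {C, D} here but is not a superkey — split on C -> D, giving {C, D} and {A, B, C}.
{C, D} has no BCNF violation.
{A, B, C} has no BCNF violation.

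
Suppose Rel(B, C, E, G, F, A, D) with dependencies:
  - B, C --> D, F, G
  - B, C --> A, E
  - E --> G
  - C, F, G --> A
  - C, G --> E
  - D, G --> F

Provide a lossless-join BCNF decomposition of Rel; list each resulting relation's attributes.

{A, C, D, E}; {B, C, D, E}; {D, E, F}; {E, G}

Candidate key of the original relation: {B, C}.
{A, B, C, D, E, F, G}: {E} determines {E, G} here but is not a superkey — split on E --> G, giving {E, G} and {A, B, C, D, E, F}.
{E, G}: every determinant is a superkey — BCNF.
{A, B, C, D, E, F}: {D, E} determines {D, E, F} here but is not a superkey — split on D, E --> F, giving {D, E, F} and {A, B, C, D, E}.
{D, E, F}: every determinant is a superkey — BCNF.
{A, B, C, D, E}: {C, D, E} determines {A, C, D, E} here but is not a superkey — split on C, D, E --> A, giving {A, C, D, E} and {B, C, D, E}.
{A, C, D, E}: every determinant is a superkey — BCNF.
{B, C, D, E}: every determinant is a superkey — BCNF.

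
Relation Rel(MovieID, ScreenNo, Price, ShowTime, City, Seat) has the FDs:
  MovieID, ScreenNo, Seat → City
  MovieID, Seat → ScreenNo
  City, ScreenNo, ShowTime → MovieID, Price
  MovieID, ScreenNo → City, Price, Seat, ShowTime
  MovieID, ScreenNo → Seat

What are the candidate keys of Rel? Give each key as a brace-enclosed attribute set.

{City, ScreenNo, ShowTime}, {MovieID, ScreenNo}, {MovieID, Seat}

{MovieID, ScreenNo}⁺ = {City, MovieID, Price, ScreenNo, Seat, ShowTime} — all of the relation — so {MovieID, ScreenNo} is a candidate key.
{MovieID, Seat}⁺ = {City, MovieID, Price, ScreenNo, Seat, ShowTime} — all of the relation — so {MovieID, Seat} is a candidate key.
{City, ScreenNo, ShowTime}⁺ = {City, MovieID, Price, ScreenNo, Seat, ShowTime} — all of the relation — so {City, ScreenNo, ShowTime} is a candidate key.
Any other superkey properly contains one of these, so there are no further candidate keys.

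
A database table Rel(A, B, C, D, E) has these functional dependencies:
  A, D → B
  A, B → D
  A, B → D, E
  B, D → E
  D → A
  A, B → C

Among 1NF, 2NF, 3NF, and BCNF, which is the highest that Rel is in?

BCNF

Candidate keys: {A, B}, {D}. Prime attributes: {A, B, D}.
Each dependency's left side is a superkey — BCNF holds.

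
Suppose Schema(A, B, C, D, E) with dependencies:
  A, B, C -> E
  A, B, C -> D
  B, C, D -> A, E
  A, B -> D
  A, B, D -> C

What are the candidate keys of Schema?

Attributes never on any right-hand side: {B} — every candidate key must contain it.
{A, B}⁺ = {A, B, C, D, E}, which is every attribute, so {A, B} is a candidate key.
{B, C, D}⁺ = {A, B, C, D, E}, which is every attribute, so {B, C, D} is a candidate key.
Any other superkey properly contains one of these, so there are no further candidate keys.

{A, B}, {B, C, D}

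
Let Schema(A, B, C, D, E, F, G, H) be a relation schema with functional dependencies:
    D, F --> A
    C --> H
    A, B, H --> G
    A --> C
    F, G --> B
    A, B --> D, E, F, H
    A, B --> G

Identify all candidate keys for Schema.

{A, B} is a candidate key since {A, B}⁺ = {A, B, C, D, E, F, G, H} covers every attribute.
{A, F, G} is a candidate key since {A, F, G}⁺ = {A, B, C, D, E, F, G, H} covers every attribute.
{B, D, F} is a candidate key since {B, D, F}⁺ = {A, B, C, D, E, F, G, H} covers every attribute.
{D, F, G} is a candidate key since {D, F, G}⁺ = {A, B, C, D, E, F, G, H} covers every attribute.
These are minimal and exhaustive — every other superkey contains one of them.

{A, B}, {A, F, G}, {B, D, F}, {D, F, G}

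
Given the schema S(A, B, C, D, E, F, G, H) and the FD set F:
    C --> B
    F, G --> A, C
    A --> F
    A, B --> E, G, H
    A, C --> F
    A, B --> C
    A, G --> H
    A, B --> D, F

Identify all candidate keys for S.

{A, B}, {A, C}, {A, G}, {F, G}

{A, B}⁺ = {A, B, C, D, E, F, G, H} — all of the relation — so {A, B} is a candidate key.
{A, C}⁺ = {A, B, C, D, E, F, G, H} — all of the relation — so {A, C} is a candidate key.
{A, G}⁺ = {A, B, C, D, E, F, G, H} — all of the relation — so {A, G} is a candidate key.
{F, G}⁺ = {A, B, C, D, E, F, G, H} — all of the relation — so {F, G} is a candidate key.
These are minimal and exhaustive — every other superkey contains one of them.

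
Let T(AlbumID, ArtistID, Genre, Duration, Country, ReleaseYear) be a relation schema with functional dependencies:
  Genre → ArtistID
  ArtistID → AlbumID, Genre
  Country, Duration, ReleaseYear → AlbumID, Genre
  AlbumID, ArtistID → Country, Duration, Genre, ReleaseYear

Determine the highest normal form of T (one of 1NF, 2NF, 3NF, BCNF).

Candidate keys: {ArtistID}, {Country, Duration, ReleaseYear}, {Genre}. Prime attributes: {ArtistID, Country, Duration, Genre, ReleaseYear}.
The left-hand side of every FD is a superkey, so BCNF is satisfied.

BCNF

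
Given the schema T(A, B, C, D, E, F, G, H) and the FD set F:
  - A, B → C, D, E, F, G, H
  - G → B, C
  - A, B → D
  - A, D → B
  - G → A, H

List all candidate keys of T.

Closure of {G} is {A, B, C, D, E, F, G, H}, the whole schema; {G} is a candidate key.
Closure of {A, B} is {A, B, C, D, E, F, G, H}, the whole schema; {A, B} is a candidate key.
Closure of {A, D} is {A, B, C, D, E, F, G, H}, the whole schema; {A, D} is a candidate key.
These are minimal and exhaustive — every other superkey contains one of them.

{A, B}, {A, D}, {G}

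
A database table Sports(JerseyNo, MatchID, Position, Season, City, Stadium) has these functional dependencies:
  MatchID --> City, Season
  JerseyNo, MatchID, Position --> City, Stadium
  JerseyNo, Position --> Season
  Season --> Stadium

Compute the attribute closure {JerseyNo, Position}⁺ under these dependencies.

{JerseyNo, Position, Season, Stadium}

Start with {JerseyNo, Position}.
JerseyNo, Position --> Season applies; add {Season} → now {JerseyNo, Position, Season}.
Season --> Stadium applies; add {Stadium} → now {JerseyNo, Position, Season, Stadium}.
No further FD applies.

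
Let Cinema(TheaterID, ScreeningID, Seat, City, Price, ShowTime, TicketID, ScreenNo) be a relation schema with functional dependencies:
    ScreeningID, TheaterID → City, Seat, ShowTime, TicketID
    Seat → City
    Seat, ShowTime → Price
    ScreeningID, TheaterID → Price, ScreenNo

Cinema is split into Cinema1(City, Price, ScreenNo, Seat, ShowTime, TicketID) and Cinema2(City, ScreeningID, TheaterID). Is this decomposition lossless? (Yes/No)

The shared attributes are {City} and {City}⁺ = {City}.
The closure covers neither Cinema1 nor Cinema2 entirely; the join is not lossless.

No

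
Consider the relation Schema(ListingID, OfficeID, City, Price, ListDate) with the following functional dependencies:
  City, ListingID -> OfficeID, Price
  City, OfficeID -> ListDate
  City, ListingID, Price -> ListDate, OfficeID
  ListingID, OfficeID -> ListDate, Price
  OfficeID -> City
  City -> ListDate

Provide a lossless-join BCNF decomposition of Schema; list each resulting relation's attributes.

Candidate keys of the original relation: {City, ListingID}, {ListingID, OfficeID}.
{City, ListDate, ListingID, OfficeID, Price}: {City, OfficeID} determines {City, ListDate, OfficeID} here but is not a superkey — split on City, OfficeID -> ListDate, giving {City, ListDate, OfficeID} and {City, ListingID, OfficeID, Price}.
{City, ListDate, OfficeID}: {City} determines {City, ListDate} here but is not a superkey — split on City -> ListDate, giving {City, ListDate} and {City, OfficeID}.
{City, ListDate}: every determinant is a superkey — BCNF.
{City, OfficeID}: every determinant is a superkey — BCNF.
{City, ListingID, OfficeID, Price}: {OfficeID} determines {City, OfficeID} here but is not a superkey — split on OfficeID -> City, giving {City, OfficeID} and {ListingID, OfficeID, Price}.
{City, OfficeID}: every determinant is a superkey — BCNF.
{ListingID, OfficeID, Price}: every determinant is a superkey — BCNF.

{City, ListDate}; {City, OfficeID}; {ListingID, OfficeID, Price}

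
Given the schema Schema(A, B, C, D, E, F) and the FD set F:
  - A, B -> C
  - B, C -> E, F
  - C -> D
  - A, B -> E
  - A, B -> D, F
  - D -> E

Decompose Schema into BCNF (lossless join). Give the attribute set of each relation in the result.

Candidate key of the original relation: {A, B}.
In {A, B, C, D, E, F}, {B, C} is not a superkey ({B, C}⁺ restricted to this set is {B, C, D, E, F}), so split on B, C -> D, E, F into {B, C, D, E, F} and {A, B, C}.
In {B, C, D, E, F}, {C} is not a superkey ({C}⁺ restricted to this set is {C, D, E}), so split on C -> D, E into {C, D, E} and {B, C, F}.
In {C, D, E}, {D} is not a superkey ({D}⁺ restricted to this set is {D, E}), so split on D -> E into {D, E} and {C, D}.
{D, E}: every determinant is a superkey — BCNF.
{C, D}: every determinant is a superkey — BCNF.
{B, C, F}: every determinant is a superkey — BCNF.
{A, B, C}: every determinant is a superkey — BCNF.

{A, B, C}; {B, C, F}; {C, D}; {D, E}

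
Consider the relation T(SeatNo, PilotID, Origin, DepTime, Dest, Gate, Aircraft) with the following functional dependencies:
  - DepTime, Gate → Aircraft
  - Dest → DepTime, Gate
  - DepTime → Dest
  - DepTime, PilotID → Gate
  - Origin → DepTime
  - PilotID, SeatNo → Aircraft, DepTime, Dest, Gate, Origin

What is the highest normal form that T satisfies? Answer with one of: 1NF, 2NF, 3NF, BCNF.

2NF

Candidate key: {PilotID, SeatNo}. Prime attributes: {PilotID, SeatNo}.
For DepTime, Gate → Aircraft we have {DepTime, Gate}⁺ = {Aircraft, DepTime, Dest, Gate}; {DepTime, Gate} is not a superkey, so BCNF fails.
DepTime, Gate → Aircraft has non-prime {Aircraft} on the right and a non-superkey on the left, so 3NF fails.
No non-prime attribute depends on a proper subset of any candidate key, so 2NF holds.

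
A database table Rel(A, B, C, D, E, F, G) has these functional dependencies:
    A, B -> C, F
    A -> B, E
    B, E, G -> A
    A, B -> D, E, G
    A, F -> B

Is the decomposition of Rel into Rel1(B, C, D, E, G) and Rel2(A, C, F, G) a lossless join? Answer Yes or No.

No

The shared attributes are {C, G} and {C, G}⁺ = {C, G}.
Neither Rel1 nor Rel2 is contained in that closure, so the decomposition is lossy.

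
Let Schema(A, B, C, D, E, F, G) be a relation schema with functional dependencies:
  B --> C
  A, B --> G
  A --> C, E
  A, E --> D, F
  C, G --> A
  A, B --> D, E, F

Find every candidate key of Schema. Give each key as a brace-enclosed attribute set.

{A, B}, {B, G}

Attributes never on any right-hand side: {B} — every candidate key must contain it.
{A, B}⁺ = {A, B, C, D, E, F, G}, which is every attribute, so {A, B} is a candidate key.
{B, G}⁺ = {A, B, C, D, E, F, G}, which is every attribute, so {B, G} is a candidate key.
Any other superkey properly contains one of these, so there are no further candidate keys.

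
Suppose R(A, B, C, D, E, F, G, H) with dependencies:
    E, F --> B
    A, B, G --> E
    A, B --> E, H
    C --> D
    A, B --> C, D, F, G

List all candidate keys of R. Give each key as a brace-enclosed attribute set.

{A, B}, {A, E, F}

{A} never appears on the right of any FD, so every key must include it.
{A, B}⁺ = {A, B, C, D, E, F, G, H}, which is every attribute, so {A, B} is a candidate key.
{A, E, F}⁺ = {A, B, C, D, E, F, G, H}, which is every attribute, so {A, E, F} is a candidate key.
These are minimal and exhaustive — every other superkey contains one of them.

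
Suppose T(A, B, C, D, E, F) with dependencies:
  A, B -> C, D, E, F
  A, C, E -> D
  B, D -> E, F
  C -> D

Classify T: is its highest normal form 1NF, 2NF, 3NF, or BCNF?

Candidate key: {A, B}. Prime attributes: {A, B}.
For A, C, E -> D we have {A, C, E}⁺ = {A, C, D, E}; {A, C, E} is not a superkey, so BCNF fails.
A, C, E -> D determines the non-prime attribute {D} from a non-superkey — 3NF is violated.
No non-prime attribute depends on a proper subset of any candidate key, so 2NF holds.

2NF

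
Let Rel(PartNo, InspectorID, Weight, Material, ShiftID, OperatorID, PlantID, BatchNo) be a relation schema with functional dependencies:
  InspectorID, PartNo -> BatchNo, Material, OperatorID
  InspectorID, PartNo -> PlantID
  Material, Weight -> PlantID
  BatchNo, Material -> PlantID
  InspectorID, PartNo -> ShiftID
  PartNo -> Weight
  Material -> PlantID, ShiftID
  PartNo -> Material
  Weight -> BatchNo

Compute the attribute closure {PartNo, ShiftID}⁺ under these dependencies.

Start with {PartNo, ShiftID}.
PartNo -> Weight applies; add {Weight} → now {PartNo, ShiftID, Weight}.
PartNo -> Material applies; add {Material} → now {Material, PartNo, ShiftID, Weight}.
Weight -> BatchNo applies; add {BatchNo} → now {BatchNo, Material, PartNo, ShiftID, Weight}.
Material, Weight -> PlantID applies; add {PlantID} → now {BatchNo, Material, PartNo, PlantID, ShiftID, Weight}.
No further FD applies.

{BatchNo, Material, PartNo, PlantID, ShiftID, Weight}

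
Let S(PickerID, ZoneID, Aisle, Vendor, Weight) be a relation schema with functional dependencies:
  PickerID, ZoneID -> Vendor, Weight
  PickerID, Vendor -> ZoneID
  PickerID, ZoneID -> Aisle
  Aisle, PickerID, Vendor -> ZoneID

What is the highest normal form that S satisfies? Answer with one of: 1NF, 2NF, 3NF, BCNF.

Candidate keys: {PickerID, Vendor}, {PickerID, ZoneID}. Prime attributes: {PickerID, Vendor, ZoneID}.
Every FD has a superkey on the left, so the relation is in BCNF.

BCNF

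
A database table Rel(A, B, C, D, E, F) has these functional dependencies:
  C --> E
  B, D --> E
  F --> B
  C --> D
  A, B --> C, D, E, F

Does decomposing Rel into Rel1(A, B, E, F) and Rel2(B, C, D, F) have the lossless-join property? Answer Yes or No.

The shared attributes are {B, F} and {B, F}⁺ = {B, F}.
Neither Rel1 nor Rel2 is contained in that closure, so the decomposition is lossy.

No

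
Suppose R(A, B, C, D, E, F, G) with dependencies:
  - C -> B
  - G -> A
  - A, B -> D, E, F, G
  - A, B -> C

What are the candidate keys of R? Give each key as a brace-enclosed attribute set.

{A, B}, {A, C}, {B, G}, {C, G}

{A, B}⁺ = {A, B, C, D, E, F, G}, which is every attribute, so {A, B} is a candidate key.
{A, C}⁺ = {A, B, C, D, E, F, G}, which is every attribute, so {A, C} is a candidate key.
{B, G}⁺ = {A, B, C, D, E, F, G}, which is every attribute, so {B, G} is a candidate key.
{C, G}⁺ = {A, B, C, D, E, F, G}, which is every attribute, so {C, G} is a candidate key.
Any other superkey properly contains one of these, so there are no further candidate keys.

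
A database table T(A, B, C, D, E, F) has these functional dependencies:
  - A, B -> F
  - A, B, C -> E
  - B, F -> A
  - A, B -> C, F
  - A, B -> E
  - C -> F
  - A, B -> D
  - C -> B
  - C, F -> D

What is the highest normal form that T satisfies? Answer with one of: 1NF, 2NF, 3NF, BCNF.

Candidate keys: {A, B}, {B, F}, {C}. Prime attributes: {A, B, C, F}.
The left-hand side of every FD is a superkey, so BCNF is satisfied.

BCNF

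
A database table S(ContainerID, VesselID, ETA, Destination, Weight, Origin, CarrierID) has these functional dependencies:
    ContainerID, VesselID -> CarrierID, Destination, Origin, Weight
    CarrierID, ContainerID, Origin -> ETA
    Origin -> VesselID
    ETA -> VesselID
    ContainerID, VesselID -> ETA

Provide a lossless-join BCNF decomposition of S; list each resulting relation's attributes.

{CarrierID, ContainerID, Destination, ETA, Origin, Weight}; {Origin, VesselID}

Candidate keys of the original relation: {ContainerID, ETA}, {ContainerID, Origin}, {ContainerID, VesselID}.
{CarrierID, ContainerID, Destination, ETA, Origin, VesselID, Weight}: {Origin} determines {Origin, VesselID} here but is not a superkey — split on Origin -> VesselID, giving {Origin, VesselID} and {CarrierID, ContainerID, Destination, ETA, Origin, Weight}.
{Origin, VesselID}: every determinant is a superkey — BCNF.
{CarrierID, ContainerID, Destination, ETA, Origin, Weight}: every determinant is a superkey — BCNF.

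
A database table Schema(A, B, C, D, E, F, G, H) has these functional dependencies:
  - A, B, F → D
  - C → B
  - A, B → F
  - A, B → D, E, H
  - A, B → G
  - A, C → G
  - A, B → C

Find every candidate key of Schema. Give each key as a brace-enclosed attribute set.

{A, B}, {A, C}

{A} never appears on the right of any FD, so every key must include it.
{A, B} is a candidate key since {A, B}⁺ = {A, B, C, D, E, F, G, H} covers every attribute.
{A, C} is a candidate key since {A, C}⁺ = {A, B, C, D, E, F, G, H} covers every attribute.
These are minimal and exhaustive — every other superkey contains one of them.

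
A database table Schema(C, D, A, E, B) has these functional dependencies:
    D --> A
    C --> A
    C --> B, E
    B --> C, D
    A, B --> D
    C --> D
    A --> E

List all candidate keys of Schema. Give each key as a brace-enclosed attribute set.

{B} is a candidate key since {B}⁺ = {A, B, C, D, E} covers every attribute.
{C} is a candidate key since {C}⁺ = {A, B, C, D, E} covers every attribute.
No proper subset of any of these is a key, and no other minimal superkey exists.

{B}, {C}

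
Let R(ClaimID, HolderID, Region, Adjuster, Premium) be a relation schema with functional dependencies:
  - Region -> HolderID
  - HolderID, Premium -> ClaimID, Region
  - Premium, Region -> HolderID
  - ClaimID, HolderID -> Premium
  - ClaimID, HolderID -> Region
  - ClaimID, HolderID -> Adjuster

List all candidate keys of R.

{ClaimID, HolderID}, {ClaimID, Region}, {HolderID, Premium}, {Premium, Region}

{ClaimID, HolderID}⁺ = {Adjuster, ClaimID, HolderID, Premium, Region} — all of the relation — so {ClaimID, HolderID} is a candidate key.
{ClaimID, Region}⁺ = {Adjuster, ClaimID, HolderID, Premium, Region} — all of the relation — so {ClaimID, Region} is a candidate key.
{HolderID, Premium}⁺ = {Adjuster, ClaimID, HolderID, Premium, Region} — all of the relation — so {HolderID, Premium} is a candidate key.
{Premium, Region}⁺ = {Adjuster, ClaimID, HolderID, Premium, Region} — all of the relation — so {Premium, Region} is a candidate key.
No proper subset of any of these is a key, and no other minimal superkey exists.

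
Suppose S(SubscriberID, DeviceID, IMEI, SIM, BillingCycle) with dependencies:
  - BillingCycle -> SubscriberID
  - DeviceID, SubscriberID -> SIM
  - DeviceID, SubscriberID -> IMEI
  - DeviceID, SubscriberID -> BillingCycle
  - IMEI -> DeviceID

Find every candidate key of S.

{BillingCycle, DeviceID}, {BillingCycle, IMEI}, {DeviceID, SubscriberID}, {IMEI, SubscriberID}

Closure of {BillingCycle, DeviceID} is {BillingCycle, DeviceID, IMEI, SIM, SubscriberID}, the whole schema; {BillingCycle, DeviceID} is a candidate key.
Closure of {BillingCycle, IMEI} is {BillingCycle, DeviceID, IMEI, SIM, SubscriberID}, the whole schema; {BillingCycle, IMEI} is a candidate key.
Closure of {DeviceID, SubscriberID} is {BillingCycle, DeviceID, IMEI, SIM, SubscriberID}, the whole schema; {DeviceID, SubscriberID} is a candidate key.
Closure of {IMEI, SubscriberID} is {BillingCycle, DeviceID, IMEI, SIM, SubscriberID}, the whole schema; {IMEI, SubscriberID} is a candidate key.
These are minimal and exhaustive — every other superkey contains one of them.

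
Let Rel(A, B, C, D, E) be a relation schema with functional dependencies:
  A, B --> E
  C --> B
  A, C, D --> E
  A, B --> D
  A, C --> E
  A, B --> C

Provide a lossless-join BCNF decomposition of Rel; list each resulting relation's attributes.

{A, C, D, E}; {B, C}

Candidate keys of the original relation: {A, B}, {A, C}.
{A, B, C, D, E}: {C} determines {B, C} here but is not a superkey — split on C --> B, giving {B, C} and {A, C, D, E}.
{B, C}: every determinant is a superkey — BCNF.
{A, C, D, E}: every determinant is a superkey — BCNF.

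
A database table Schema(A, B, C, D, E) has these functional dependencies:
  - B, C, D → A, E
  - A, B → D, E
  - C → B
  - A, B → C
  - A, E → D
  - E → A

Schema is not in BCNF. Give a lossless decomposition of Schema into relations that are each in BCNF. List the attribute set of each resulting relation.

{A, D, E}; {B, C}; {C, E}

Candidate keys of the original relation: {A, B}, {A, C}, {B, E}, {C, D}, {C, E}.
{A, B, C, D, E}: {C} determines {B, C} here but is not a superkey — split on C → B, giving {B, C} and {A, C, D, E}.
{B, C} has no BCNF violation.
{A, C, D, E}: {A, E} determines {A, D, E} here but is not a superkey — split on A, E → D, giving {A, D, E} and {A, C, E}.
{A, D, E} has no BCNF violation.
{A, C, E}: {E} determines {A, E} here but is not a superkey — split on E → A, giving {A, E} and {C, E}.
{A, E} has no BCNF violation.
{C, E} has no BCNF violation.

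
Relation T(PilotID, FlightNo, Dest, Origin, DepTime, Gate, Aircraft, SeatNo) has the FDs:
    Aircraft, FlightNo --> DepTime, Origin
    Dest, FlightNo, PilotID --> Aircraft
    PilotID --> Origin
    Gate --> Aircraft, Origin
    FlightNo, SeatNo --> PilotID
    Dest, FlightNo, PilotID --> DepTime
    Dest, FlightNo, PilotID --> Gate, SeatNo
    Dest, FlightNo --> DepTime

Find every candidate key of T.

{Dest, FlightNo, PilotID}, {Dest, FlightNo, SeatNo}

No FD produces {Dest, FlightNo}, so they must be in every candidate key.
{Dest, FlightNo, PilotID}⁺ = {Aircraft, DepTime, Dest, FlightNo, Gate, Origin, PilotID, SeatNo}, which is every attribute, so {Dest, FlightNo, PilotID} is a candidate key.
{Dest, FlightNo, SeatNo}⁺ = {Aircraft, DepTime, Dest, FlightNo, Gate, Origin, PilotID, SeatNo}, which is every attribute, so {Dest, FlightNo, SeatNo} is a candidate key.
Any other superkey properly contains one of these, so there are no further candidate keys.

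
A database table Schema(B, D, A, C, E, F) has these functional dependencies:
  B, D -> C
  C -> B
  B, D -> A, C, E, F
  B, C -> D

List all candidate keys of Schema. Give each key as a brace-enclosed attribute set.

{B, D}, {C}

{C}⁺ = {A, B, C, D, E, F} — all of the relation — so {C} is a candidate key.
{B, D}⁺ = {A, B, C, D, E, F} — all of the relation — so {B, D} is a candidate key.
No proper subset of any of these is a key, and no other minimal superkey exists.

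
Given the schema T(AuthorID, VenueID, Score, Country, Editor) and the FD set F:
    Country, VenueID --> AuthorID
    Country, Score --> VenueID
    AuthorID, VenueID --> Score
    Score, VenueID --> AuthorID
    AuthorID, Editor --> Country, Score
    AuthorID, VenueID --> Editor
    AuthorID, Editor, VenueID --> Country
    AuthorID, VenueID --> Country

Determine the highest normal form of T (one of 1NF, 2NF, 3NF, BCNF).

BCNF

Candidate keys: {AuthorID, Editor}, {AuthorID, VenueID}, {Country, Score}, {Country, VenueID}, {Score, VenueID}. Prime attributes: {AuthorID, Country, Editor, Score, VenueID}.
Every FD has a superkey on the left, so the relation is in BCNF.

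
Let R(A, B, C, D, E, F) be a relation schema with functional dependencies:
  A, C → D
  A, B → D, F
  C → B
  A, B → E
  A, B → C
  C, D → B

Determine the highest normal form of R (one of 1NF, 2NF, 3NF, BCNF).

Candidate keys: {A, B}, {A, C}. Prime attributes: {A, B, C}.
C → B breaks BCNF: {C}⁺ = {B, C}, so {C} is not a superkey.
But every attribute on its right side ({B}) is prime, and the same holds for every other non-superkey FD, so 3NF still holds.

3NF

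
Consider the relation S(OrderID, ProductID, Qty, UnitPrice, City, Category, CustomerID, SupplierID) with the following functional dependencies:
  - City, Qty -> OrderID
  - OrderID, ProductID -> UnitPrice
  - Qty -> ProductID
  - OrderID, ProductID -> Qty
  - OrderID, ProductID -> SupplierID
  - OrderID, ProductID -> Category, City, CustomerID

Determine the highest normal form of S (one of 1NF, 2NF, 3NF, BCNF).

3NF

Candidate keys: {City, Qty}, {OrderID, ProductID}, {OrderID, Qty}. Prime attributes: {City, OrderID, ProductID, Qty}.
For Qty -> ProductID we have {Qty}⁺ = {ProductID, Qty}; {Qty} is not a superkey, so BCNF fails.
Since {ProductID} ⊆ prime attributes and every other non-superkey FD also has a prime right side, the schema is in 3NF.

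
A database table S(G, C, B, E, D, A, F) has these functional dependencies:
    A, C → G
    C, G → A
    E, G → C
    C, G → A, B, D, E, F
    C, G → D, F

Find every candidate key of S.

{A, C}⁺ = {A, B, C, D, E, F, G}, which is every attribute, so {A, C} is a candidate key.
{C, G}⁺ = {A, B, C, D, E, F, G}, which is every attribute, so {C, G} is a candidate key.
{E, G}⁺ = {A, B, C, D, E, F, G}, which is every attribute, so {E, G} is a candidate key.
No proper subset of any of these is a key, and no other minimal superkey exists.

{A, C}, {C, G}, {E, G}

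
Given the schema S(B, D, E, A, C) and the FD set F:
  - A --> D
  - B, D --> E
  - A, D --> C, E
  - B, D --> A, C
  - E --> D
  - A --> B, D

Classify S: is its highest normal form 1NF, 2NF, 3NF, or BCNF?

3NF

Candidate keys: {A}, {B, D}, {B, E}. Prime attributes: {A, B, D, E}.
E --> D breaks BCNF: {E}⁺ = {D, E}, so {E} is not a superkey.
Since {D} ⊆ prime attributes and every other non-superkey FD also has a prime right side, the schema is in 3NF.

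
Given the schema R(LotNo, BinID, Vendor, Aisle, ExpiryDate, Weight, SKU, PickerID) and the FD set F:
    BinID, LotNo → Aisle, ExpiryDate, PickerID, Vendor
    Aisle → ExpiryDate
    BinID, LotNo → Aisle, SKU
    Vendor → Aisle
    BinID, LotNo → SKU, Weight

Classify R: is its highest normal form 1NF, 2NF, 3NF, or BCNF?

Candidate key: {BinID, LotNo}. Prime attributes: {BinID, LotNo}.
For Aisle → ExpiryDate we have {Aisle}⁺ = {Aisle, ExpiryDate}; {Aisle} is not a superkey, so BCNF fails.
Aisle → ExpiryDate determines the non-prime attribute {ExpiryDate} from a non-superkey — 3NF is violated.
Checking every proper subset of each key, none determines a non-prime attribute — 2NF is satisfied.

2NF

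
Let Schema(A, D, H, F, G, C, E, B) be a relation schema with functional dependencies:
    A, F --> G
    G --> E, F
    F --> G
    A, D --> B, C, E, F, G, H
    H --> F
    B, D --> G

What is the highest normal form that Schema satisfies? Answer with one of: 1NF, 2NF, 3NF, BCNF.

2NF

Candidate key: {A, D}. Prime attributes: {A, D}.
A, F --> G: {A, F}⁺ = {A, E, F, G}, which is not all of the attributes, so the left side is not a superkey — BCNF is violated.
Because {G} is non-prime and the left side of A, F --> G is not a superkey, the relation is not in 3NF.
No proper subset of a key has a non-prime attribute in its closure, so there is no partial dependency; 2NF holds.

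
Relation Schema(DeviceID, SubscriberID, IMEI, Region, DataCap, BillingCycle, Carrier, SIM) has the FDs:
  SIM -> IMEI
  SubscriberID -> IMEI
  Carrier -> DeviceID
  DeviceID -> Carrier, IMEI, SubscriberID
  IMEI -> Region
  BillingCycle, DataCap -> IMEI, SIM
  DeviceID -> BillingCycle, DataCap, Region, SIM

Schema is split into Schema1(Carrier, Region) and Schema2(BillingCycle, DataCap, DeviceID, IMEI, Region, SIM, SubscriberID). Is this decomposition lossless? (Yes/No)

No

Schema1 ∩ Schema2 = {Region}; its closure under F is {Region}.
Schema1 ⊄ {Region} and Schema2 ⊄ {Region}, so the split is lossy.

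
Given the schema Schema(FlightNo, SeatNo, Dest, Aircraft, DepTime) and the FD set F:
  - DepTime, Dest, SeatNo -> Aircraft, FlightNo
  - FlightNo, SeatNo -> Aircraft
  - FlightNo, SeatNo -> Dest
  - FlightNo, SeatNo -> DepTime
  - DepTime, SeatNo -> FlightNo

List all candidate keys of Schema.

{SeatNo} never appears on the right of any FD, so every key must include it.
{DepTime, SeatNo}⁺ = {Aircraft, DepTime, Dest, FlightNo, SeatNo}, which is every attribute, so {DepTime, SeatNo} is a candidate key.
{FlightNo, SeatNo}⁺ = {Aircraft, DepTime, Dest, FlightNo, SeatNo}, which is every attribute, so {FlightNo, SeatNo} is a candidate key.
These are minimal and exhaustive — every other superkey contains one of them.

{DepTime, SeatNo}, {FlightNo, SeatNo}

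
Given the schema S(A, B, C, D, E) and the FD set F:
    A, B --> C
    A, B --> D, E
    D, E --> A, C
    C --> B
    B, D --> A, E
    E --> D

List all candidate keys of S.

{A, B}, {A, C}, {B, D}, {C, D}, {E}

{E}⁺ = {A, B, C, D, E}, which is every attribute, so {E} is a candidate key.
{A, B}⁺ = {A, B, C, D, E}, which is every attribute, so {A, B} is a candidate key.
{A, C}⁺ = {A, B, C, D, E}, which is every attribute, so {A, C} is a candidate key.
{B, D}⁺ = {A, B, C, D, E}, which is every attribute, so {B, D} is a candidate key.
{C, D}⁺ = {A, B, C, D, E}, which is every attribute, so {C, D} is a candidate key.
These are minimal and exhaustive — every other superkey contains one of them.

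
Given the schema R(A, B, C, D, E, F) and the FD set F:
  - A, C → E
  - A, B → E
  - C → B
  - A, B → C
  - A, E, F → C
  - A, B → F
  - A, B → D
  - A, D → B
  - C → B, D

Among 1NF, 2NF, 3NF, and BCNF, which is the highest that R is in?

3NF

Candidate keys: {A, B}, {A, C}, {A, D}, {A, E, F}. Prime attributes: {A, B, C, D, E, F}.
C → B: {C}⁺ = {B, C, D}, which is not all of the attributes, so the left side is not a superkey — BCNF is violated.
But every attribute on its right side ({B}) is prime, and the same holds for every other non-superkey FD, so 3NF still holds.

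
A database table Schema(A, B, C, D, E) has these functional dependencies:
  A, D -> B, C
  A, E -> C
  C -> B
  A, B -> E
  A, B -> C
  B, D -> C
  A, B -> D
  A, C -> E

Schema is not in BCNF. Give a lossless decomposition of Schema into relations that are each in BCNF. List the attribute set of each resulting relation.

Candidate keys of the original relation: {A, B}, {A, C}, {A, D}, {A, E}.
{A, B, C, D, E}: {C} determines {B, C} here but is not a superkey — split on C -> B, giving {B, C} and {A, C, D, E}.
{B, C} is in BCNF.
{A, C, D, E} is in BCNF.

{A, C, D, E}; {B, C}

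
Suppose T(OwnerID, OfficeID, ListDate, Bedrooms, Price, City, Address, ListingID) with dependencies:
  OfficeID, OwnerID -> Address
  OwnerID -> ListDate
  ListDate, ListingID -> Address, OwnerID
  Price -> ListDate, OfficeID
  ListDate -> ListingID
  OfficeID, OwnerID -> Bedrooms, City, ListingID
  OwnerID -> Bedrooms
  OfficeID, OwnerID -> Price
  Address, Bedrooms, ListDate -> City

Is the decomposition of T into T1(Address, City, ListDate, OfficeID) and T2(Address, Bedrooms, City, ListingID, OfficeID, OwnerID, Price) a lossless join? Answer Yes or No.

No

T1 ∩ T2 = {Address, City, OfficeID}; its closure under F is {Address, City, OfficeID}.
The closure covers neither T1 nor T2 entirely; the join is not lossless.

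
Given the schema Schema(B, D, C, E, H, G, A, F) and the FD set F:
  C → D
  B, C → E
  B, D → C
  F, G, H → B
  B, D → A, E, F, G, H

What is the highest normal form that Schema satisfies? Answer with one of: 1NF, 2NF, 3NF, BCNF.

Candidate keys: {B, C}, {B, D}, {C, F, G, H}, {D, F, G, H}. Prime attributes: {B, C, D, F, G, H}.
C → D breaks BCNF: {C}⁺ = {C, D}, so {C} is not a superkey.
But every attribute on its right side ({D}) is prime, and the same holds for every other non-superkey FD, so 3NF still holds.

3NF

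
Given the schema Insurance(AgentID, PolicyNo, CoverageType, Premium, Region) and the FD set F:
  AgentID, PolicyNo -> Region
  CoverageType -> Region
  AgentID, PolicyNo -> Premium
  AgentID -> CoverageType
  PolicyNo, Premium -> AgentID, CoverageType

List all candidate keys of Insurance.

{AgentID, PolicyNo}, {PolicyNo, Premium}

Attributes never on any right-hand side: {PolicyNo} — every candidate key must contain it.
Closure of {AgentID, PolicyNo} is {AgentID, CoverageType, PolicyNo, Premium, Region}, the whole schema; {AgentID, PolicyNo} is a candidate key.
Closure of {PolicyNo, Premium} is {AgentID, CoverageType, PolicyNo, Premium, Region}, the whole schema; {PolicyNo, Premium} is a candidate key.
Any other superkey properly contains one of these, so there are no further candidate keys.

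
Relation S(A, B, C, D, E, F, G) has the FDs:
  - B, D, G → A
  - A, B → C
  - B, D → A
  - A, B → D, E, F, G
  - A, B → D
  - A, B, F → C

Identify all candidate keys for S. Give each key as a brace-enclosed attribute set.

{A, B}, {B, D}

No FD produces {B}, so it must be in every candidate key.
{A, B} is a candidate key since {A, B}⁺ = {A, B, C, D, E, F, G} covers every attribute.
{B, D} is a candidate key since {B, D}⁺ = {A, B, C, D, E, F, G} covers every attribute.
Any other superkey properly contains one of these, so there are no further candidate keys.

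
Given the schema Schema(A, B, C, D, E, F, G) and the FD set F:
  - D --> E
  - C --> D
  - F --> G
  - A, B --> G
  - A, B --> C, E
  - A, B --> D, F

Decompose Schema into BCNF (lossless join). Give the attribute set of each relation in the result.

Candidate key of the original relation: {A, B}.
{A, B, C, D, E, F, G}: {D} determines {D, E} here but is not a superkey — split on D --> E, giving {D, E} and {A, B, C, D, F, G}.
{D, E} has no BCNF violation.
{A, B, C, D, F, G}: {C} determines {C, D} here but is not a superkey — split on C --> D, giving {C, D} and {A, B, C, F, G}.
{C, D} has no BCNF violation.
{A, B, C, F, G}: {F} determines {F, G} here but is not a superkey — split on F --> G, giving {F, G} and {A, B, C, F}.
{F, G} has no BCNF violation.
{A, B, C, F} has no BCNF violation.

{A, B, C, F}; {C, D}; {D, E}; {F, G}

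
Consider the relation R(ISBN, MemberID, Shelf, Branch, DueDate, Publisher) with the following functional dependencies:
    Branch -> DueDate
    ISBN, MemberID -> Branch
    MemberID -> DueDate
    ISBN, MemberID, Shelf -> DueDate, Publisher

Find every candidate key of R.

{ISBN, MemberID, Shelf} never appear on the right of any FD, so every key must include all of them.
{ISBN, MemberID, Shelf} is a candidate key since {ISBN, MemberID, Shelf}⁺ = {Branch, DueDate, ISBN, MemberID, Publisher, Shelf} covers every attribute.
No other minimal set has full closure, so this is the only candidate key.

{ISBN, MemberID, Shelf}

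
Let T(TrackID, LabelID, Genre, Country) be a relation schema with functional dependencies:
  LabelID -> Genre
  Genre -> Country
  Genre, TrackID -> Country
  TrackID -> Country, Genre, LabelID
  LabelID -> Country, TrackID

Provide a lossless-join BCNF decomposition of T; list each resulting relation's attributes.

Candidate keys of the original relation: {LabelID}, {TrackID}.
Within {Country, Genre, LabelID, TrackID}: {Genre}⁺ ∩ {Country, Genre, LabelID, TrackID} = {Country, Genre}, not the whole set, so Genre -> Country violates BCNF; decompose into {Country, Genre} and {Genre, LabelID, TrackID}.
{Country, Genre} has no BCNF violation.
{Genre, LabelID, TrackID} has no BCNF violation.

{Country, Genre}; {Genre, LabelID, TrackID}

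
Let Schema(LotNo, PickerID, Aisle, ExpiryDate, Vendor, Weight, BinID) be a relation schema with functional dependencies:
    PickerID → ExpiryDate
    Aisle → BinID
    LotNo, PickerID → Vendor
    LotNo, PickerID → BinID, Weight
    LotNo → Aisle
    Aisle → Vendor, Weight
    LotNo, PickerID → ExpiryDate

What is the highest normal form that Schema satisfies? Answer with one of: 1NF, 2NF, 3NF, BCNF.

Candidate key: {LotNo, PickerID}. Prime attributes: {LotNo, PickerID}.
PickerID → ExpiryDate breaks BCNF: {PickerID}⁺ = {ExpiryDate, PickerID}, so {PickerID} is not a superkey.
PickerID → ExpiryDate has non-prime {ExpiryDate} on the right and a non-superkey on the left, so 3NF fails.
The proper key subset {LotNo} of {LotNo, PickerID} determines non-prime {Aisle, BinID, Vendor, Weight}, so the relation is not even in 2NF.

1NF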